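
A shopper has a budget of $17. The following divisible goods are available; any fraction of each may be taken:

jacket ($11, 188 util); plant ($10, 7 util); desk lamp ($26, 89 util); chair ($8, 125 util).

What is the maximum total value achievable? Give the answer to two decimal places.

281.75

Take in order of value per unit:
- jacket (188/11 per unit): all 11 → value 188, running total 188.00
- chair (125/8 per unit): 6 of 8 → value 6×125/8 = 93.7500, running total 281.75
Total 281.75.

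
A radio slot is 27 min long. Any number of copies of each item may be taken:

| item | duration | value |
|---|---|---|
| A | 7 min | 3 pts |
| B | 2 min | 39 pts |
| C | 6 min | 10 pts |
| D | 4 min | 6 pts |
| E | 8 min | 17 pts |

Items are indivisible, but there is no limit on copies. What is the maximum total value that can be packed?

507 pts

Best value-per-unit is B at 39/2, and filling with it alone uses duration 13×2=26. No mix of the others beats 13×39 = 507.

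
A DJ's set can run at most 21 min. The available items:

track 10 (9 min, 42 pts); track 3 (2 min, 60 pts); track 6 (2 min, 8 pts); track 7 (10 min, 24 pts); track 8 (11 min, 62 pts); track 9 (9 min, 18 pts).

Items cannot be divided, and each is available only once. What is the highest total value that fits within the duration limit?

130 pts

Check high-value combinations within 21 min:
- track 3+track 6+track 8: duration 2+2+11=15, value 60+8+62=130
- track 10+track 3+track 7: duration 9+2+10=21, value 42+60+24=126
- track 3+track 8: duration 2+11=13, value 60+62=122
Best: 130 pts.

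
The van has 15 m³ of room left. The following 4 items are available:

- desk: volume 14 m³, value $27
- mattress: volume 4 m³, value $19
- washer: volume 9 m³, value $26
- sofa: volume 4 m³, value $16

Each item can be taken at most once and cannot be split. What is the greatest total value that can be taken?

This is a 0/1 knapsack; check combinations near the capacity.
- mattress+washer: volume 4+9=13, value 19+26=45
- washer+sofa: volume 9+4=13, value 26+16=42
- mattress+sofa: volume 4+4=8, value 19+16=35
Best: $45.

$45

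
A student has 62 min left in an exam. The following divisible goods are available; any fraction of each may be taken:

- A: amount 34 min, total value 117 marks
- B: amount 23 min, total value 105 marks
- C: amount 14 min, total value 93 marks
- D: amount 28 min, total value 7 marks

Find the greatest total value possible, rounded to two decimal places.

Take in order of value per unit:
- C (93/14 per unit): all 14 → value 93, running total 93.00
- B (105/23 per unit): all 23 → value 105, running total 198.00
- A (117/34 per unit): 25 of 34 → value 25×117/34 = 86.0294, running total 284.03
Total 284.03.

284.03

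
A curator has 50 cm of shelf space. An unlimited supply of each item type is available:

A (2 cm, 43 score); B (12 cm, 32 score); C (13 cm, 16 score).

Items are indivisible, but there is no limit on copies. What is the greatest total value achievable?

Best value-per-unit is A at 43/2, and filling with it alone uses length 25×2=50. No mix of the others beats 25×43 = 1075.

1075 score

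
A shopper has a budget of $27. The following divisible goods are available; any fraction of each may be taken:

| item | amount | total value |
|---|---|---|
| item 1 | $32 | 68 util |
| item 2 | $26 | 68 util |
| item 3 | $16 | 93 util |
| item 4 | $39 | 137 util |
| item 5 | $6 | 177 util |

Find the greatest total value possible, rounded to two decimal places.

Take in order of value per unit:
- item 5 (177/6 per unit): all 6 → value 177, running total 177.00
- item 3 (93/16 per unit): all 16 → value 93, running total 270.00
- item 4 (137/39 per unit): 5 of 39 → value 5×137/39 = 17.5641, running total 287.56
Total 287.56.

287.56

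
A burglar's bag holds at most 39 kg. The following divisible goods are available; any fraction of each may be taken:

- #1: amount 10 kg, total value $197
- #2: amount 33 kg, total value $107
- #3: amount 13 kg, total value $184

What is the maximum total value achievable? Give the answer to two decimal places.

432.88

Take in order of value per unit:
- #1 (197/10 per unit): all 10 → value 197, running total 197.00
- #3 (184/13 per unit): all 13 → value 184, running total 381.00
- #2 (107/33 per unit): 16 of 33 → value 16×107/33 = 51.8788, running total 432.88
Total 432.88.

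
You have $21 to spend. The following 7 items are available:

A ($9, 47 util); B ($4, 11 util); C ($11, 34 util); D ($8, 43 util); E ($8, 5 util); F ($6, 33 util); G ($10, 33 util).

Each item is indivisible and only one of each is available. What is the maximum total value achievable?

Check high-value combinations within $21:
- A+B+D: cost 9+4+8=21, value 47+11+43=101
- A+B+F: cost 9+4+6=19, value 47+11+33=91
- A+D: cost 9+8=17, value 47+43=90
- B+D+F: cost 4+8+6=18, value 11+43+33=87
- A+C: cost 9+11=20, value 47+34=81
Best: 101 util.

101 util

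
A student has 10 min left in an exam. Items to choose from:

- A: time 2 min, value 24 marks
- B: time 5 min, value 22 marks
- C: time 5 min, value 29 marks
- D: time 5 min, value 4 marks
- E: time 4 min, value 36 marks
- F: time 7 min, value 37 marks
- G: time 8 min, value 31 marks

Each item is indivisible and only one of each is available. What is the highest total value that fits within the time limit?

This is a 0/1 knapsack; check combinations near the capacity.
- C+E: time 5+4=9, value 29+36=65
- A+F: time 2+7=9, value 24+37=61
- A+E: time 2+4=6, value 24+36=60
Best: 65 marks.

65 marks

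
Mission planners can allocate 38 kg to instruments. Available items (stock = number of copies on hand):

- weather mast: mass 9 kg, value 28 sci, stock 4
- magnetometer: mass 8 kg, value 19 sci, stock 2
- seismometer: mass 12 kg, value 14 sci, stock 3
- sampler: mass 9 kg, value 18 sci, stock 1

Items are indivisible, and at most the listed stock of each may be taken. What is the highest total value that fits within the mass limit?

112 sci

Top feasible selections:
- 4×weather mast: mass 36, value 112
- 3×weather mast + 1×magnetometer: mass 35, value 103
- 3×weather mast + 1×sampler: mass 36, value 102
Best: 112 sci.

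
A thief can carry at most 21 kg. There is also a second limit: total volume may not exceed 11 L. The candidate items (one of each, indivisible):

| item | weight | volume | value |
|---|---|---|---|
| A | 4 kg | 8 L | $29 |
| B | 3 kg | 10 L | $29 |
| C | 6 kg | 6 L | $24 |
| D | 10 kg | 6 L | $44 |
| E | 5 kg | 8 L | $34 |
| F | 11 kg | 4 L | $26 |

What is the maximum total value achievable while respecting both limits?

$70

Feasible sets respecting both limits:
- D+F: weight 21, volume 10, value 70
- C+F: weight 17, volume 10, value 50
- D: weight 10, volume 6, value 44
Best: $70.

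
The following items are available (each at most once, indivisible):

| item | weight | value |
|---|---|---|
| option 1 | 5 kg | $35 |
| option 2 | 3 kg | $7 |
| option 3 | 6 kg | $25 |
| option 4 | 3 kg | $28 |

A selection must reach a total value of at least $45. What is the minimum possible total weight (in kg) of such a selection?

8

Subsets with value ≥ 45, sorted by total weight:
- option 1+option 4: weight 8, value 63
- option 3+option 4: weight 9, value 53
- option 1+option 2+option 4: weight 11, value 70
- option 1+option 3: weight 11, value 60
Minimum weight: 8 kg.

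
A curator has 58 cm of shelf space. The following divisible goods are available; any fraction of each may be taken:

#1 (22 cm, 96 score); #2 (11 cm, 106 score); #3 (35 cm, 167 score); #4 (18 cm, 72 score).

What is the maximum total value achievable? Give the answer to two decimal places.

325.36

Take in order of value per unit:
- #2 (106/11 per unit): all 11 → value 106, running total 106.00
- #3 (167/35 per unit): all 35 → value 167, running total 273.00
- #1 (96/22 per unit): 12 of 22 → value 12×96/22 = 52.3636, running total 325.36
Total 325.36.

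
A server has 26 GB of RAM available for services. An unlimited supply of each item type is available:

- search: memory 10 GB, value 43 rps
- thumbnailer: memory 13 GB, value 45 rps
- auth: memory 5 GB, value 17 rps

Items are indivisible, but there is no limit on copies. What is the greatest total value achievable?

103 rps

Best value-per-unit is search at 43/10; filling with it alone gives 2×43 = 86.
Optimal mix: 2×search + 1×auth → memory 25, value 103.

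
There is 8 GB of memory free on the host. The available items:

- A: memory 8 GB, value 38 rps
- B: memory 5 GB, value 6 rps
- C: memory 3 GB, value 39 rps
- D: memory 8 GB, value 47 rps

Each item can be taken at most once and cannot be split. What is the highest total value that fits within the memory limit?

Check high-value combinations within 8 GB:
- D: memory 8, value 47
- B+C: memory 5+3=8, value 6+39=45
- C: memory 3, value 39
Best: 47 rps.

47 rps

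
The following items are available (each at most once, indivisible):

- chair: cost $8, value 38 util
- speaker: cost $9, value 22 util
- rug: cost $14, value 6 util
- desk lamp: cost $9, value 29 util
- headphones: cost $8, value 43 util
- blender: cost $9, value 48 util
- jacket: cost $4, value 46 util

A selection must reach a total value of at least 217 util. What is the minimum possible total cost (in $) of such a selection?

47

Subsets with value ≥ 217, sorted by total cost:
- chair+speaker+desk lamp+headphones+blender+jacket: cost 47, value 226
- chair+speaker+rug+desk lamp+headphones+blender+jacket: cost 61, value 232
Minimum cost: 47 $.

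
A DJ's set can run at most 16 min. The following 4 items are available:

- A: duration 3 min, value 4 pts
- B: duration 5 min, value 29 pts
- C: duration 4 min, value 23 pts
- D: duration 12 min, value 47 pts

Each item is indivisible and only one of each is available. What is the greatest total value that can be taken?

70 pts

Check high-value combinations within 16 min:
- C+D: duration 4+12=16, value 23+47=70
- A+B+C: duration 3+5+4=12, value 4+29+23=56
- B+C: duration 5+4=9, value 29+23=52
Best: 70 pts.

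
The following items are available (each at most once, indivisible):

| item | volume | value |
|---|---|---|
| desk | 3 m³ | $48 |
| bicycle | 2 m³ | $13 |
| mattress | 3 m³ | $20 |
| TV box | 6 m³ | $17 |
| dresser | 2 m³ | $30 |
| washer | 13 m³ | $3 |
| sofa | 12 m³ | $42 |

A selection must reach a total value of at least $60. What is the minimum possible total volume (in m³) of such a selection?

5

Subsets with value ≥ 60, sorted by total volume:
- desk+dresser: volume 5, value 78
- desk+bicycle: volume 5, value 61
- desk+mattress: volume 6, value 68
Minimum volume: 5 m³.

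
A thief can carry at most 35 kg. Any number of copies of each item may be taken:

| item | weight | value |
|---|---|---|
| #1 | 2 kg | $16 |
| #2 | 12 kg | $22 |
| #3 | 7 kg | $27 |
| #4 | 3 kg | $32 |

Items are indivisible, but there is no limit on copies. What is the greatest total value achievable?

$368

Best value-per-unit is #4 at 32/3; filling with it alone gives 11×32 = 352.
Optimal mix: 1×#1 + 11×#4 → weight 35, value 368.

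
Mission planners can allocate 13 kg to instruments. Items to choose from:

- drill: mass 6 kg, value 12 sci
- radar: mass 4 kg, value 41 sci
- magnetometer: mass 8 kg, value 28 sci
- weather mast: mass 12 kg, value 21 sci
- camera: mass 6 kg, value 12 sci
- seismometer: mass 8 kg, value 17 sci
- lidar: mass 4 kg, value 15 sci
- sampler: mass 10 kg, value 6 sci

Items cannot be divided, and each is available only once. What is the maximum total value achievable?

Check high-value combinations within 13 kg:
- radar+magnetometer: mass 4+8=12, value 41+28=69
- radar+seismometer: mass 4+8=12, value 41+17=58
- radar+lidar: mass 4+4=8, value 41+15=56
- drill+radar: mass 6+4=10, value 12+41=53
- radar+camera: mass 4+6=10, value 41+12=53
Best: 69 sci.

69 sci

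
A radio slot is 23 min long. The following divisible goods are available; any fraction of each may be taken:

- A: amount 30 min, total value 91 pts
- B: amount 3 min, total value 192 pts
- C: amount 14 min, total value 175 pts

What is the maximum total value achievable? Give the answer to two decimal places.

385.20

Take in order of value per unit:
- B (192/3 per unit): all 3 → value 192, running total 192.00
- C (175/14 per unit): all 14 → value 175, running total 367.00
- A (91/30 per unit): 6 of 30 → value 6×91/30 = 18.2000, running total 385.20
Total 385.20.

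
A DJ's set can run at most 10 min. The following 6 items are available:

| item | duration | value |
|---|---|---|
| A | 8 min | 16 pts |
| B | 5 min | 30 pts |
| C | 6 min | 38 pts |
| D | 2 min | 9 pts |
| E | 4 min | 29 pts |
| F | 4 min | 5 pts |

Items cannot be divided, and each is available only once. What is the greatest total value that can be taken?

Check high-value combinations within 10 min:
- C+E: duration 6+4=10, value 38+29=67
- B+E: duration 5+4=9, value 30+29=59
- C+D: duration 6+2=8, value 38+9=47
Best: 67 pts.

67 pts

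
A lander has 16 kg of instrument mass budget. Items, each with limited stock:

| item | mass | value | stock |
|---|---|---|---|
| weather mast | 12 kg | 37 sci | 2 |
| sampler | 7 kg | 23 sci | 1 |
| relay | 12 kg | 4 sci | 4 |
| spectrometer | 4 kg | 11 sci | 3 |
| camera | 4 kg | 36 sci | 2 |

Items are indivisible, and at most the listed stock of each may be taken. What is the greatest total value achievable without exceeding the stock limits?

95 sci

Best selections within mass 16 and stock limits:
- 1×sampler + 2×camera: mass 15, value 95
- 2×spectrometer + 2×camera: mass 16, value 94
Best: 95 sci.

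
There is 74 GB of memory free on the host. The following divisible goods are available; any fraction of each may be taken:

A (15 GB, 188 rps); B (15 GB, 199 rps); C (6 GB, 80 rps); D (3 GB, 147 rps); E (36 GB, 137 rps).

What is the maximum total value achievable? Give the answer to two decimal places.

747.19

Take in order of value per unit:
- D (147/3 per unit): all 3 → value 147, running total 147.00
- C (80/6 per unit): all 6 → value 80, running total 227.00
- B (199/15 per unit): all 15 → value 199, running total 426.00
- A (188/15 per unit): all 15 → value 188, running total 614.00
- E (137/36 per unit): 35 of 36 → value 35×137/36 = 133.1944, running total 747.19
Total 747.19.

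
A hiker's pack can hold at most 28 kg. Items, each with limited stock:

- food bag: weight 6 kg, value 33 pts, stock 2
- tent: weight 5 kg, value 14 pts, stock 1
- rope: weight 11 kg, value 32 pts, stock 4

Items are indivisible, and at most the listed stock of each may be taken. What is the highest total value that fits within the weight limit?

Best selections within weight 28 and stock limits:
- 2×food bag + 1×tent + 1×rope: weight 28, value 112
- 2×food bag + 1×rope: weight 23, value 98
- 1×food bag + 2×rope: weight 28, value 97
- 2×food bag + 1×tent: weight 17, value 80
Best: 112 pts.

112 pts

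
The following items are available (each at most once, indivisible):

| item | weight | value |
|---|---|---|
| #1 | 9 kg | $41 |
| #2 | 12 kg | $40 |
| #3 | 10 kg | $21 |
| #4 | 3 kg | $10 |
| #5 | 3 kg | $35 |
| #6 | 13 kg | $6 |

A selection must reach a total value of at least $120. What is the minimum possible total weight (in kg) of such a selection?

27

Subsets with value ≥ 120, sorted by total weight:
- #1+#2+#4+#5: weight 27, value 126
- #1+#2+#3+#5: weight 34, value 137
- #1+#2+#3+#4+#5: weight 37, value 147
- #1+#2+#5+#6: weight 37, value 122
Minimum weight: 27 kg.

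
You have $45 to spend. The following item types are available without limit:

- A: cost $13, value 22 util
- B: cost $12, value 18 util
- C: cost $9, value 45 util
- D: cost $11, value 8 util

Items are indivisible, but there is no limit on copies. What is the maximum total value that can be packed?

225 util

Best value-per-unit is C at 45/9, and filling with it alone uses cost 5×9=45. No mix of the others beats 5×45 = 225.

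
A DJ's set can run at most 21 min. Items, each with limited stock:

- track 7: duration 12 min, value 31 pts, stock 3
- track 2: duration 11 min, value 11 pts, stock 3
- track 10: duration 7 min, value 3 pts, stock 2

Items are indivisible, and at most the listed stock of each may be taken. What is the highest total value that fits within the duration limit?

Top feasible selections:
- 1×track 7 + 1×track 10: duration 19, value 34
- 1×track 7: duration 12, value 31
- 1×track 2 + 1×track 10: duration 18, value 14
- 1×track 2: duration 11, value 11
Best: 34 pts.

34 pts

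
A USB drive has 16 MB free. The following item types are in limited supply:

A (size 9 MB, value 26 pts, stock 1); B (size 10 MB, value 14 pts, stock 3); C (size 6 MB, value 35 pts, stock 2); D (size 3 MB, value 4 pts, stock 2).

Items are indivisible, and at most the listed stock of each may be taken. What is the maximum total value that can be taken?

74 pts

Best selections within size 16 and stock limits:
- 2×C + 1×D: size 15, value 74
- 2×C: size 12, value 70
- 1×A + 1×C: size 15, value 61
Best: 74 pts.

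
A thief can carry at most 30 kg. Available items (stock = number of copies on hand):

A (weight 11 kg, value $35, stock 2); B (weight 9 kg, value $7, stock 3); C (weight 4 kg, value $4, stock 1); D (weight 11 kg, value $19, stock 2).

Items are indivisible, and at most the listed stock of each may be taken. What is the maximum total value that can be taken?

Top feasible selections:
- 2×A + 1×C: weight 26, value 74
- 2×A: weight 22, value 70
Best: $74.

$74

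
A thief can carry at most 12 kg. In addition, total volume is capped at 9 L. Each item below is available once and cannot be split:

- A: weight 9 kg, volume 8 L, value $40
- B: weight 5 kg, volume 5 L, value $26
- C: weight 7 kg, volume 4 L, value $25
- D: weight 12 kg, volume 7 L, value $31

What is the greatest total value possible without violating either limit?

$51

Feasible sets respecting both limits:
- B+C: weight 12, volume 9, value 51
- A: weight 9, volume 8, value 40
- D: weight 12, volume 7, value 31
Best: $51.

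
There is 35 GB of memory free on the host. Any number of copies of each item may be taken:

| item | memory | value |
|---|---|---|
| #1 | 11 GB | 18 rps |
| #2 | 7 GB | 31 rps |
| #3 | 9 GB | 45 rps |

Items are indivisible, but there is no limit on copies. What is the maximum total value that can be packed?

Best value-per-unit is #3 at 45/9; filling with it alone gives 3×45 = 135.
Optimal mix: 1×#2 + 3×#3 → memory 34, value 166.

166 rps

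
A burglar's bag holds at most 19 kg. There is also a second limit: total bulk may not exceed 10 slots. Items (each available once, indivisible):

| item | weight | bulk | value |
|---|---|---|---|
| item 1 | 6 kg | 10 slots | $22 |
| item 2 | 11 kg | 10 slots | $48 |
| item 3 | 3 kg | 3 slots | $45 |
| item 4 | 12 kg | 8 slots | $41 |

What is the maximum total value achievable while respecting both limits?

$48

Feasible sets respecting both limits:
- item 2: weight 11, bulk 10, value 48
- item 3: weight 3, bulk 3, value 45
- item 4: weight 12, bulk 8, value 41
- item 1: weight 6, bulk 10, value 22
Best: $48.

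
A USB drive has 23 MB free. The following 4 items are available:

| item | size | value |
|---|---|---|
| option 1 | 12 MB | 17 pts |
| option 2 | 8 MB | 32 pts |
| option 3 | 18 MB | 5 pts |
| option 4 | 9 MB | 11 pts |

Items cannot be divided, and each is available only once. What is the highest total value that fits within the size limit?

Check high-value combinations within 23 MB:
- option 1+option 2: size 12+8=20, value 17+32=49
- option 2+option 4: size 8+9=17, value 32+11=43
- option 2: size 8, value 32
Best: 49 pts.

49 pts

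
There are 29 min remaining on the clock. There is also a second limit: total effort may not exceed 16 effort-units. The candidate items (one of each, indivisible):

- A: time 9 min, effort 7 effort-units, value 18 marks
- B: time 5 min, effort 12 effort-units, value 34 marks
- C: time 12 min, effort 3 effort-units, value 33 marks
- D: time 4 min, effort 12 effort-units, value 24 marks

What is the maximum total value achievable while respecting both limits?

67 marks

Feasible sets respecting both limits:
- B+C: time 17, effort 15, value 67
- C+D: time 16, effort 15, value 57
- A+C: time 21, effort 10, value 51
- B: time 5, effort 12, value 34
Best: 67 marks.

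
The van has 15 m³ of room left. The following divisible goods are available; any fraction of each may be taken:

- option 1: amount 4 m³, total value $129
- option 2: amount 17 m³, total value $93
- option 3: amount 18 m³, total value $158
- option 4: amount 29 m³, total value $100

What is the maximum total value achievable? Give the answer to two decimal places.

Take in order of value per unit:
- option 1 (129/4 per unit): all 4 → value 129, running total 129.00
- option 3 (158/18 per unit): 11 of 18 → value 11×158/18 = 96.5556, running total 225.56
Total 225.56.

225.56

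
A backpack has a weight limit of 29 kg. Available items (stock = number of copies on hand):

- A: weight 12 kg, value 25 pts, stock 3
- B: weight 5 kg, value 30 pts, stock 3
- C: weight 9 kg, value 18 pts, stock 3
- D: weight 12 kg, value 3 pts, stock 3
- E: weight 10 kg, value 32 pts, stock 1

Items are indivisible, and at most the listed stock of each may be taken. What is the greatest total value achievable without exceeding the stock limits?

Top feasible selections:
- 3×B + 1×E: weight 25, value 122
- 1×A + 3×B: weight 27, value 115
- 2×B + 1×C + 1×E: weight 29, value 110
- 3×B + 1×C: weight 24, value 108
Best: 122 pts.

122 pts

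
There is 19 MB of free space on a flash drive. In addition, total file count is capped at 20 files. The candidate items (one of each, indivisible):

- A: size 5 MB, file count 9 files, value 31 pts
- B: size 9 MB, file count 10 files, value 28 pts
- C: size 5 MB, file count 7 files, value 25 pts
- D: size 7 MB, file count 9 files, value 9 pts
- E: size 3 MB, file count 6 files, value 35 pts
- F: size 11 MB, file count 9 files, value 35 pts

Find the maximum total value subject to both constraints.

70 pts

Feasible sets respecting both limits:
- E+F: size 14, file count 15, value 70
- A+E: size 8, file count 15, value 66
- A+F: size 16, file count 18, value 66
- B+E: size 12, file count 16, value 63
Best: 70 pts.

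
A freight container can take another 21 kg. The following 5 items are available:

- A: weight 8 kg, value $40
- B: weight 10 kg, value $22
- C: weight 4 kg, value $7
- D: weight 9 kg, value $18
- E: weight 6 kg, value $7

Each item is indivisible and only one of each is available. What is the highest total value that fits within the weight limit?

This is a 0/1 knapsack; check combinations near the capacity.
- A+C+D: weight 8+4+9=21, value 40+7+18=65
- A+B: weight 8+10=18, value 40+22=62
- A+D: weight 8+9=17, value 40+18=58
Best: $65.

$65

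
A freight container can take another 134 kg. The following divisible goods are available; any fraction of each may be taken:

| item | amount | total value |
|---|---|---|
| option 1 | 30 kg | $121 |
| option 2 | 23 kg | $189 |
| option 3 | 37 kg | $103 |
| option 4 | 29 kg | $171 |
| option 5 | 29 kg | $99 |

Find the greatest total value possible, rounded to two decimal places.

644.03

Take in order of value per unit:
- option 2 (189/23 per unit): all 23 → value 189, running total 189.00
- option 4 (171/29 per unit): all 29 → value 171, running total 360.00
- option 1 (121/30 per unit): all 30 → value 121, running total 481.00
- option 5 (99/29 per unit): all 29 → value 99, running total 580.00
- option 3 (103/37 per unit): 23 of 37 → value 23×103/37 = 64.0270, running total 644.03
Total 644.03.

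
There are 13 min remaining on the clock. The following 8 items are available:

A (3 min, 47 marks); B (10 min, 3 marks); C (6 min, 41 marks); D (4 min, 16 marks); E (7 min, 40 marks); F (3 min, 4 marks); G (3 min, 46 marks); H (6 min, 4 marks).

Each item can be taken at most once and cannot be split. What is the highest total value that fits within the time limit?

Check high-value combinations within 13 min:
- A+C+G: time 3+6+3=12, value 47+41+46=134
- A+E+G: time 3+7+3=13, value 47+40+46=133
- A+D+F+G: time 3+4+3+3=13, value 47+16+4+46=113
- A+D+G: time 3+4+3=10, value 47+16+46=109
- A+C+D: time 3+6+4=13, value 47+41+16=104
Best: 134 marks.

134 marks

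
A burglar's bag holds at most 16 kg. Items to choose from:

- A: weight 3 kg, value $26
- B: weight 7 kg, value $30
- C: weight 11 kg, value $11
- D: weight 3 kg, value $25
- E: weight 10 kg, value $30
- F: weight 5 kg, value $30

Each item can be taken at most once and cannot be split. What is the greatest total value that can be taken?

$86

Check high-value combinations within 16 kg:
- A+B+F: weight 3+7+5=15, value 26+30+30=86
- B+D+F: weight 7+3+5=15, value 30+25+30=85
- A+D+F: weight 3+3+5=11, value 26+25+30=81
- A+B+D: weight 3+7+3=13, value 26+30+25=81
Best: $86.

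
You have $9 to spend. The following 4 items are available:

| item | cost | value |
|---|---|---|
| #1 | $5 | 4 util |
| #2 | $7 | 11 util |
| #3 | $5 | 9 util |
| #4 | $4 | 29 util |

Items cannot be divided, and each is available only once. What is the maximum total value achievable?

38 util

Check high-value combinations within $9:
- #3+#4: cost 5+4=9, value 9+29=38
- #1+#4: cost 5+4=9, value 4+29=33
- #4: cost 4, value 29
- #2: cost 7, value 11
- #3: cost 5, value 9
Best: 38 util.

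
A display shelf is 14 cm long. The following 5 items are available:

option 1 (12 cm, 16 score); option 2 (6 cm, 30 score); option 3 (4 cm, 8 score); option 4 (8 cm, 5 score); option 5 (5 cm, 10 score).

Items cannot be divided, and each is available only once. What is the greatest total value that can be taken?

40 score

Check high-value combinations within 14 cm:
- option 2+option 5: length 6+5=11, value 30+10=40
- option 2+option 3: length 6+4=10, value 30+8=38
- option 2+option 4: length 6+8=14, value 30+5=35
- option 2: length 6, value 30
- option 3+option 5: length 4+5=9, value 8+10=18
Best: 40 score.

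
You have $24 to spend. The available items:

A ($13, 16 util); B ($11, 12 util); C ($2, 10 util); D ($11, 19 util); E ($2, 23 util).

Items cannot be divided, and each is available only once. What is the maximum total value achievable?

This is a 0/1 knapsack; check combinations near the capacity.
- B+D+E: cost 11+11+2=24, value 12+19+23=54
- C+D+E: cost 2+11+2=15, value 10+19+23=52
- A+C+E: cost 13+2+2=17, value 16+10+23=49
Best: 54 util.

54 util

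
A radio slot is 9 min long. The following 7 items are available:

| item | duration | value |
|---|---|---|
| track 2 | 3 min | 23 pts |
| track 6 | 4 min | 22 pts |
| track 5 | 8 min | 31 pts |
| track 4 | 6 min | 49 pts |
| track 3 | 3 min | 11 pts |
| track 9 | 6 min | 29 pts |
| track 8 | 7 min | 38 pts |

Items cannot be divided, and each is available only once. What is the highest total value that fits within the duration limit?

72 pts

Check high-value combinations within 9 min:
- track 2+track 4: duration 3+6=9, value 23+49=72
- track 4+track 3: duration 6+3=9, value 49+11=60
- track 2+track 9: duration 3+6=9, value 23+29=52
- track 4: duration 6, value 49
Best: 72 pts.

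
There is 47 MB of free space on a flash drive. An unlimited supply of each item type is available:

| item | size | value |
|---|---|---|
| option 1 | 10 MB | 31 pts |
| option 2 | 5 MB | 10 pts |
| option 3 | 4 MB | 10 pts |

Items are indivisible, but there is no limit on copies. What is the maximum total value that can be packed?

134 pts

Best value-per-unit is option 1 at 31/10; filling with it alone gives 4×31 = 124.
Optimal mix: 4×option 1 + 1×option 2 → size 45, value 134.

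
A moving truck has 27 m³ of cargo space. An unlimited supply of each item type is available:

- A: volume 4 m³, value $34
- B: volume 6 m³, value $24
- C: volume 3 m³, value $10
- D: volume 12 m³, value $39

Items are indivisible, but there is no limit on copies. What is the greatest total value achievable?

$214

Best value-per-unit is A at 34/4; filling with it alone gives 6×34 = 204.
Optimal mix: 6×A + 1×C → volume 27, value 214.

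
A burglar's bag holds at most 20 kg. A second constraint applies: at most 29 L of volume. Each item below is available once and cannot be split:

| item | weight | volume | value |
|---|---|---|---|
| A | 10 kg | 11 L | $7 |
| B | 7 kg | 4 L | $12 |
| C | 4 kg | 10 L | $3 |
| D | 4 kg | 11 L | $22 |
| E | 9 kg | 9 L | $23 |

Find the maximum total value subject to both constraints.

$57

Feasible sets respecting both limits:
- B+D+E: weight 20, volume 24, value 57
- D+E: weight 13, volume 20, value 45
- B+C+E: weight 20, volume 23, value 38
Best: $57.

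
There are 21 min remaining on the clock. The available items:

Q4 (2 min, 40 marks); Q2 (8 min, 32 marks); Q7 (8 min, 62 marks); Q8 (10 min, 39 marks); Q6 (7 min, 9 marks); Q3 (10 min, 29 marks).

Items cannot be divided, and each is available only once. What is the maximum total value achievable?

This is a 0/1 knapsack; check combinations near the capacity.
- Q4+Q7+Q8: time 2+8+10=20, value 40+62+39=141
- Q4+Q2+Q7: time 2+8+8=18, value 40+32+62=134
- Q4+Q7+Q3: time 2+8+10=20, value 40+62+29=131
- Q4+Q7+Q6: time 2+8+7=17, value 40+62+9=111
- Q4+Q2+Q8: time 2+8+10=20, value 40+32+39=111
Best: 141 marks.

141 marks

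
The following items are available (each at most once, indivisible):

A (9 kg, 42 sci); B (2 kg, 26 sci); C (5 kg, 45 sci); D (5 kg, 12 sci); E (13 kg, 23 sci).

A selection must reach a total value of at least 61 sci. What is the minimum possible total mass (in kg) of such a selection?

7

Subsets with value ≥ 61, sorted by total mass:
- B+C: mass 7, value 71
- A+B: mass 11, value 68
- B+C+D: mass 12, value 83
Minimum mass: 7 kg.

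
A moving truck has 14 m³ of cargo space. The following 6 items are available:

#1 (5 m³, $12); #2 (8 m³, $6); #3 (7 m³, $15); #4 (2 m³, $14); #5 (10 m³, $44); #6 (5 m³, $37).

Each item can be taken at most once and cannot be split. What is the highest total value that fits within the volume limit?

This is a 0/1 knapsack; check combinations near the capacity.
- #3+#4+#6: volume 7+2+5=14, value 15+14+37=66
- #1+#4+#6: volume 5+2+5=12, value 12+14+37=63
- #4+#5: volume 2+10=12, value 14+44=58
- #3+#6: volume 7+5=12, value 15+37=52
Best: $66.

$66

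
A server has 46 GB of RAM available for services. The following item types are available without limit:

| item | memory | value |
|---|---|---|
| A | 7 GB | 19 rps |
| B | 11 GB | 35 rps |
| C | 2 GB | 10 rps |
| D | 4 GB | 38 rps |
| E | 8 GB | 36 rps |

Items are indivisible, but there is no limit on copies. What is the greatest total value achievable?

428 rps

Best value-per-unit is D at 38/4; filling with it alone gives 11×38 = 418.
Optimal mix: 1×C + 11×D → memory 46, value 428.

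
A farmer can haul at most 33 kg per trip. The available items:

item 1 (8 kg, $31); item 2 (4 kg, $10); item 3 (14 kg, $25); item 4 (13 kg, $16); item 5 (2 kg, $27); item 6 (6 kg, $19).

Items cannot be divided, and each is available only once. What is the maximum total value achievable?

$103

Check high-value combinations within 33 kg:
- item 1+item 2+item 4+item 5+item 6: weight 8+4+13+2+6=33, value 31+10+16+27+19=103
- item 1+item 3+item 5+item 6: weight 8+14+2+6=30, value 31+25+27+19=102
- item 1+item 2+item 3+item 5: weight 8+4+14+2=28, value 31+10+25+27=93
Best: $103.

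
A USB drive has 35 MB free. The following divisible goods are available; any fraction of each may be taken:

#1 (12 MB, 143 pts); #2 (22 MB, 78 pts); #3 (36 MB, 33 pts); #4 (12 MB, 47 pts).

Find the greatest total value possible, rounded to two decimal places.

229.00

Take in order of value per unit:
- #1 (143/12 per unit): all 12 → value 143, running total 143.00
- #4 (47/12 per unit): all 12 → value 47, running total 190.00
- #2 (78/22 per unit): 11 of 22 → value 11×78/22 = 39.0000, running total 229.00
Total 229.00.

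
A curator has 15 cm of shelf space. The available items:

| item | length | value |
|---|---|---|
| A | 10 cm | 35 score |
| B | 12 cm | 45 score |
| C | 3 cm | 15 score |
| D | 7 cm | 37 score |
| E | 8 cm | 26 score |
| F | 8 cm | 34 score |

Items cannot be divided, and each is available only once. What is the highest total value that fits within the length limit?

Check high-value combinations within 15 cm:
- D+F: length 7+8=15, value 37+34=71
- D+E: length 7+8=15, value 37+26=63
- B+C: length 12+3=15, value 45+15=60
- C+D: length 3+7=10, value 15+37=52
Best: 71 score.

71 score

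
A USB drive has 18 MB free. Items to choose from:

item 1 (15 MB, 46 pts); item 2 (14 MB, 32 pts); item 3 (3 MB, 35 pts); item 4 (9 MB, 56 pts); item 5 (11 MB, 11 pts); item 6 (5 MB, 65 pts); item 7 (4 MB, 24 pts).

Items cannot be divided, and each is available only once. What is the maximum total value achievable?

This is a 0/1 knapsack; check combinations near the capacity.
- item 3+item 4+item 6: size 3+9+5=17, value 35+56+65=156
- item 4+item 6+item 7: size 9+5+4=18, value 56+65+24=145
- item 3+item 6+item 7: size 3+5+4=12, value 35+65+24=124
- item 4+item 6: size 9+5=14, value 56+65=121
Best: 156 pts.

156 pts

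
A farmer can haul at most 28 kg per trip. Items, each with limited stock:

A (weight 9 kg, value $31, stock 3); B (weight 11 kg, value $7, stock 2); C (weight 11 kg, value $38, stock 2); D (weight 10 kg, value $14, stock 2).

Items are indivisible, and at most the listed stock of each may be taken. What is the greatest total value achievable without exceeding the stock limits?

Top feasible selections:
- 3×A: weight 27, value 93
- 2×C: weight 22, value 76
- 2×A + 1×D: weight 28, value 76
Best: $93.

$93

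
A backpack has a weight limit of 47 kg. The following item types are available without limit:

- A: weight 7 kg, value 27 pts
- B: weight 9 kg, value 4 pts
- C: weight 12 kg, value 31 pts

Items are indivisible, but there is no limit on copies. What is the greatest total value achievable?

166 pts

Best value-per-unit is A at 27/7; filling with it alone gives 6×27 = 162.
Optimal mix: 5×A + 1×C → weight 47, value 166.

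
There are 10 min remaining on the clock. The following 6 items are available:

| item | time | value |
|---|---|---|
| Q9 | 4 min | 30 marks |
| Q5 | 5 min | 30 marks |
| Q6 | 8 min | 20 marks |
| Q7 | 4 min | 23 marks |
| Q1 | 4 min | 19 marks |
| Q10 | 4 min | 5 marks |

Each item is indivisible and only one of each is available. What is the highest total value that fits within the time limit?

60 marks

Check high-value combinations within 10 min:
- Q9+Q5: time 4+5=9, value 30+30=60
- Q9+Q7: time 4+4=8, value 30+23=53
- Q5+Q7: time 5+4=9, value 30+23=53
Best: 60 marks.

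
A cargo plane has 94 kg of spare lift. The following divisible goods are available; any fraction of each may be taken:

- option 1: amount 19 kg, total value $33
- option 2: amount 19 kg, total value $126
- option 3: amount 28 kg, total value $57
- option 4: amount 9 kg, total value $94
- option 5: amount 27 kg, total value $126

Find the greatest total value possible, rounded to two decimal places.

422.11

Take in order of value per unit:
- option 4 (94/9 per unit): all 9 → value 94, running total 94.00
- option 2 (126/19 per unit): all 19 → value 126, running total 220.00
- option 5 (126/27 per unit): all 27 → value 126, running total 346.00
- option 3 (57/28 per unit): all 28 → value 57, running total 403.00
- option 1 (33/19 per unit): 11 of 19 → value 11×33/19 = 19.1053, running total 422.11
Total 422.11.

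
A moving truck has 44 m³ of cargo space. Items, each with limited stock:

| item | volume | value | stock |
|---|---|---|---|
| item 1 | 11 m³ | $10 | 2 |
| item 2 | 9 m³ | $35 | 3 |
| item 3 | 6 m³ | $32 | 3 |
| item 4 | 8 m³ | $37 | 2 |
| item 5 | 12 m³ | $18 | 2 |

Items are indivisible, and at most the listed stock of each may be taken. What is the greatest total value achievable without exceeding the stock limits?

Top feasible selections:
- 1×item 2 + 3×item 3 + 2×item 4: volume 43, value 205
- 2×item 2 + 3×item 3 + 1×item 4: volume 44, value 203
Best: $205.

$205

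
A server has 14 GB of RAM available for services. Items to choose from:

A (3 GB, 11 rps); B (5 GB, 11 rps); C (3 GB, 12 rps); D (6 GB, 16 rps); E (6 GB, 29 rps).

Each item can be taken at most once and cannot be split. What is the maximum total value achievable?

Check high-value combinations within 14 GB:
- A+C+E: memory 3+3+6=12, value 11+12+29=52
- B+C+E: memory 5+3+6=14, value 11+12+29=52
- A+B+E: memory 3+5+6=14, value 11+11+29=51
Best: 52 rps.

52 rps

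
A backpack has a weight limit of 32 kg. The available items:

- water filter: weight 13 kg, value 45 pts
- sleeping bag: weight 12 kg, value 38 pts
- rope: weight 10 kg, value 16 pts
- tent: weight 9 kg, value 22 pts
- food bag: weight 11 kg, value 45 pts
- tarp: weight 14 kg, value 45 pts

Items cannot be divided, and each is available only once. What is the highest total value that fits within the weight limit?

105 pts

Check high-value combinations within 32 kg:
- sleeping bag+tent+food bag: weight 12+9+11=32, value 38+22+45=105
- water filter+food bag: weight 13+11=24, value 45+45=90
- food bag+tarp: weight 11+14=25, value 45+45=90
Best: 105 pts.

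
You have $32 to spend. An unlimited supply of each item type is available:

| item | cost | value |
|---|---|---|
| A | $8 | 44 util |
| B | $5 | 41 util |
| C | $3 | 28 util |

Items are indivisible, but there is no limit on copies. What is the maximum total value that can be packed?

293 util

Best value-per-unit is C at 28/3; filling with it alone gives 10×28 = 280.
Optimal mix: 1×B + 9×C → cost 32, value 293.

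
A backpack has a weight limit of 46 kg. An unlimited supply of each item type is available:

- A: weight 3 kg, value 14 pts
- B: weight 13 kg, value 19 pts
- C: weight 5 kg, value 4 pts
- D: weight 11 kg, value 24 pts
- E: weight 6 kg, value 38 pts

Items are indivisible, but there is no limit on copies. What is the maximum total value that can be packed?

Best value-per-unit is E at 38/6; filling with it alone gives 7×38 = 266.
Optimal mix: 1×A + 7×E → weight 45, value 280.

280 pts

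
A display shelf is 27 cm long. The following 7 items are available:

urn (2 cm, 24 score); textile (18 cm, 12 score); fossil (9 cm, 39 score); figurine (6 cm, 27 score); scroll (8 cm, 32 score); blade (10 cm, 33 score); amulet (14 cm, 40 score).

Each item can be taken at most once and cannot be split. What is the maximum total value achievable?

123 score

This is a 0/1 knapsack; check combinations near the capacity.
- urn+fossil+figurine+blade: length 2+9+6+10=27, value 24+39+27+33=123
- urn+fossil+figurine+scroll: length 2+9+6+8=25, value 24+39+27+32=122
- urn+figurine+scroll+blade: length 2+6+8+10=26, value 24+27+32+33=116
- fossil+scroll+blade: length 9+8+10=27, value 39+32+33=104
Best: 123 score.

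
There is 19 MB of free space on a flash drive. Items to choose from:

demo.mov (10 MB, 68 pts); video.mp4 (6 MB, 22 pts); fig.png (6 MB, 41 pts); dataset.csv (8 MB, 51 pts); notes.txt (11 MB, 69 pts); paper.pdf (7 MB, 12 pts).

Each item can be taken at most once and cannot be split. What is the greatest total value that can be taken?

120 pts

Check high-value combinations within 19 MB:
- dataset.csv+notes.txt: size 8+11=19, value 51+69=120
- demo.mov+dataset.csv: size 10+8=18, value 68+51=119
- fig.png+notes.txt: size 6+11=17, value 41+69=110
- demo.mov+fig.png: size 10+6=16, value 68+41=109
- fig.png+dataset.csv: size 6+8=14, value 41+51=92
Best: 120 pts.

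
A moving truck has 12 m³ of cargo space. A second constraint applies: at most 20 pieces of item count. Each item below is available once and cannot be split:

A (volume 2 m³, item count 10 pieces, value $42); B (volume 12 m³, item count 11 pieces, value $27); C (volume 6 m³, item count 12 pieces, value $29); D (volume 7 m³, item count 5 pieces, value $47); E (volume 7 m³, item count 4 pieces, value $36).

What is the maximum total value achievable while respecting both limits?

Feasible sets respecting both limits:
- A+D: volume 9, item count 15, value 89
- A+E: volume 9, item count 14, value 78
- D: volume 7, item count 5, value 47
Best: $89.

$89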